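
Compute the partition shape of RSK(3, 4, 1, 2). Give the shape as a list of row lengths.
Row-insert each entry into an empty tableau.

After inserting 3: P = [[3]].
After inserting 4: P = [[3, 4]].
After inserting 1: P = [[1, 4], [3]].
After inserting 2: P = [[1, 2], [3, 4]].

The final insertion tableau P = [[1, 2], [3, 4]] has shape [2, 2].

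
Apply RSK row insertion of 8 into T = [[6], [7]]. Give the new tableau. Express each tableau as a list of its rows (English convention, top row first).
8 is larger than every entry of row 1, so it is appended to row 1. The new tableau is [[6, 8], [7]].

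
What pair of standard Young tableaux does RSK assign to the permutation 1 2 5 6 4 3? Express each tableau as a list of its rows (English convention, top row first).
P = [[1, 2, 3, 6], [4], [5]], Q = [[1, 2, 3, 4], [5], [6]]

Insert each entry of the permutation into P by Schensted row insertion, recording in Q the position of each new cell.

After inserting 1: P = [[1]].
After inserting 2: P = [[1, 2]].
After inserting 5: P = [[1, 2, 5]].
After inserting 6: P = [[1, 2, 5, 6]].
After inserting 4: P = [[1, 2, 4, 6], [5]].
After inserting 3: P = [[1, 2, 3, 6], [4], [5]].

So P = [[1, 2, 3, 6], [4], [5]], Q = [[1, 2, 3, 4], [5], [6]].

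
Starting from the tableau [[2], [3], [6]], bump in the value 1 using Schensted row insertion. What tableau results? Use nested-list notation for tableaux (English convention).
[[1], [2], [3], [6]]

In row 1, 1 replaces 2 (the leftmost entry greater than 1); 2 is bumped to row 2. In row 2, 2 replaces 3 (the leftmost entry greater than 2); 3 is bumped to row 3. In row 3, 3 replaces 6 (the leftmost entry greater than 3); 6 is bumped to row 4. 6 starts a new row 4. The new tableau is [[1], [2], [3], [6]].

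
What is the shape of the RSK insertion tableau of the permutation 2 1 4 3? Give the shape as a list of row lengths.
[2, 2]

Row-insert each entry into an empty tableau.

After inserting 2: P = [[2]].
After inserting 1: P = [[1], [2]].
After inserting 4: P = [[1, 4], [2]].
After inserting 3: P = [[1, 3], [2, 4]].

The final insertion tableau P = [[1, 3], [2, 4]] has shape [2, 2].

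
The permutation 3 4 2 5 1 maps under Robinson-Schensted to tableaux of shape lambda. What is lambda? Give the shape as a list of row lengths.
Row-insert each entry into an empty tableau.

After inserting 3: P = [[3]].
After inserting 4: P = [[3, 4]].
After inserting 2: P = [[2, 4], [3]].
After inserting 5: P = [[2, 4, 5], [3]].
After inserting 1: P = [[1, 4, 5], [2], [3]].

The final insertion tableau P = [[1, 4, 5], [2], [3]] has shape [3, 1, 1].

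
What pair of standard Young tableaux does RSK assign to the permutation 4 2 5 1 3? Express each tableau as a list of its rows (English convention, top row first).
Insert each entry of the permutation into P by Schensted row insertion, recording in Q the position of each new cell.

Insert 4: appended to row 1. P = [[4]].
Insert 2: 2 bumps 4 from row 1; 4 starts row 2. P = [[2], [4]].
Insert 5: appended to row 1. P = [[2, 5], [4]].
Insert 1: 1 bumps 2 from row 1; 2 bumps 4 from row 2; 4 starts row 3. P = [[1, 5], [2], [4]].
Insert 3: 3 bumps 5 from row 1; 5 appends to row 2. P = [[1, 3], [2, 5], [4]].

So P = [[1, 3], [2, 5], [4]], Q = [[1, 3], [2, 5], [4]].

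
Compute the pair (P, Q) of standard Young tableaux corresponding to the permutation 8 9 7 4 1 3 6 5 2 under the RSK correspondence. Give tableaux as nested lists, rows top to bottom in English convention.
P = [[1, 2, 5], [3, 6], [4, 9], [7], [8]], Q = [[1, 2, 7], [3, 6], [4, 8], [5], [9]]

Insert each entry of the permutation into P by Schensted row insertion, recording in Q the position of each new cell.

Insert 8: appended to row 1. P = [[8]].
Insert 9: appended to row 1. P = [[8, 9]].
Insert 7: 7 bumps 8 from row 1; 8 starts row 2. P = [[7, 9], [8]].
Insert 4: 4 bumps 7 from row 1; 7 bumps 8 from row 2; 8 starts row 3. P = [[4, 9], [7], [8]].
Insert 1: 1 bumps 4 from row 1; 4 bumps 7 from row 2; 7 bumps 8 from row 3; 8 starts row 4. P = [[1, 9], [4], [7], [8]].
Insert 3: 3 bumps 9 from row 1; 9 appends to row 2. P = [[1, 3], [4, 9], [7], [8]].
Insert 6: appended to row 1. P = [[1, 3, 6], [4, 9], [7], [8]].
Insert 5: 5 bumps 6 from row 1; 6 bumps 9 from row 2; 9 appends to row 3. P = [[1, 3, 5], [4, 6], [7, 9], [8]].
Insert 2: 2 bumps 3 from row 1; 3 bumps 4 from row 2; 4 bumps 7 from row 3; 7 bumps 8 from row 4; 8 starts row 5. P = [[1, 2, 5], [3, 6], [4, 9], [7], [8]].

So P = [[1, 2, 5], [3, 6], [4, 9], [7], [8]], Q = [[1, 2, 7], [3, 6], [4, 8], [5], [9]].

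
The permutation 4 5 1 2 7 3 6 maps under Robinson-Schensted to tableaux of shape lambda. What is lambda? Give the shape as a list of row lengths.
[4, 3]

Row-insert each entry into an empty tableau.

After inserting 4: P = [[4]].
After inserting 5: P = [[4, 5]].
After inserting 1: P = [[1, 5], [4]].
After inserting 2: P = [[1, 2], [4, 5]].
After inserting 7: P = [[1, 2, 7], [4, 5]].
After inserting 3: P = [[1, 2, 3], [4, 5, 7]].
After inserting 6: P = [[1, 2, 3, 6], [4, 5, 7]].

The final insertion tableau P = [[1, 2, 3, 6], [4, 5, 7]] has shape [4, 3].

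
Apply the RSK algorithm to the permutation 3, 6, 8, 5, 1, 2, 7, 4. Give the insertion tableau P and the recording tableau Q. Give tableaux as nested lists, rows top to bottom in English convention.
Insert each entry of the permutation into P by Schensted row insertion, recording in Q the position of each new cell.

After inserting 3: P = [[3]].
After inserting 6: P = [[3, 6]].
After inserting 8: P = [[3, 6, 8]].
After inserting 5: P = [[3, 5, 8], [6]].
After inserting 1: P = [[1, 5, 8], [3], [6]].
After inserting 2: P = [[1, 2, 8], [3, 5], [6]].
After inserting 7: P = [[1, 2, 7], [3, 5, 8], [6]].
After inserting 4: P = [[1, 2, 4], [3, 5, 7], [6, 8]].

So P = [[1, 2, 4], [3, 5, 7], [6, 8]], Q = [[1, 2, 3], [4, 6, 7], [5, 8]].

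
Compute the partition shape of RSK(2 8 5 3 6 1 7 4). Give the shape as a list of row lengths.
Row-insert each entry into an empty tableau.

After inserting 2: P = [[2]].
After inserting 8: P = [[2, 8]].
After inserting 5: P = [[2, 5], [8]].
After inserting 3: P = [[2, 3], [5], [8]].
After inserting 6: P = [[2, 3, 6], [5], [8]].
After inserting 1: P = [[1, 3, 6], [2], [5], [8]].
After inserting 7: P = [[1, 3, 6, 7], [2], [5], [8]].
After inserting 4: P = [[1, 3, 4, 7], [2, 6], [5], [8]].

The final insertion tableau P = [[1, 3, 4, 7], [2, 6], [5], [8]] has shape [4, 2, 1, 1].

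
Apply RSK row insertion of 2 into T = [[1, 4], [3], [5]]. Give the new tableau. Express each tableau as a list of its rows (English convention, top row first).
[[1, 2], [3, 4], [5]]

In row 1, 2 replaces 4 (the leftmost entry greater than 2); 4 is bumped to row 2. 4 is appended to row 2. The new tableau is [[1, 2], [3, 4], [5]].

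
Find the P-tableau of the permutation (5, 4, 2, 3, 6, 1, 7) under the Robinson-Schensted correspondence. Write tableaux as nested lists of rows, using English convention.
Insert 5: appended to row 1. P = [[5]].
Insert 4: 4 bumps 5 from row 1; 5 starts row 2. P = [[4], [5]].
Insert 2: 2 bumps 4 from row 1; 4 bumps 5 from row 2; 5 starts row 3. P = [[2], [4], [5]].
Insert 3: appended to row 1. P = [[2, 3], [4], [5]].
Insert 6: appended to row 1. P = [[2, 3, 6], [4], [5]].
Insert 1: 1 bumps 2 from row 1; 2 bumps 4 from row 2; 4 bumps 5 from row 3; 5 starts row 4. P = [[1, 3, 6], [2], [4], [5]].
Insert 7: appended to row 1. P = [[1, 3, 6, 7], [2], [4], [5]].

So P = [[1, 3, 6, 7], [2], [4], [5]].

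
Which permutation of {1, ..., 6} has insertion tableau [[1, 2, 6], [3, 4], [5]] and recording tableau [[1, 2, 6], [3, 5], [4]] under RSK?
3 5 4 1 2 6

Reverse RSK: for i = n, n-1, ..., 1, locate i in Q, remove the corresponding corner cell from P, and reverse-bump its entry up through P; the value ejected from row 1 is w(i).

So w = 3 5 4 1 2 6.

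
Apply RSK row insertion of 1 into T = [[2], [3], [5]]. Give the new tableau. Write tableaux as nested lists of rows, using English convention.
In row 1, 1 replaces 2 (the leftmost entry greater than 1); 2 is bumped to row 2. In row 2, 2 replaces 3 (the leftmost entry greater than 2); 3 is bumped to row 3. In row 3, 3 replaces 5 (the leftmost entry greater than 3); 5 is bumped to row 4. 5 starts a new row 4. The new tableau is [[1], [2], [3], [5]].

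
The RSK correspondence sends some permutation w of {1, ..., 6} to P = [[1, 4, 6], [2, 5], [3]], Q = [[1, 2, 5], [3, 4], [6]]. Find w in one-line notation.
Reverse the RSK construction: for i from n down to 1, find the cell of Q containing i, remove the entry at that cell from P, and reverse-bump it up through P; the value ejected from row 1 is w(i).

Step i=6: Q has 6 at row 3, column 1; remove 3 from row 3 of P and reverse-bump: 3 enters row 2 and ejects 2; 2 enters row 1 and ejects 1. So w(6) = 1. P is now [[2, 4, 6], [3, 5]].
Step i=5: Q has 5 at row 1, column 3; remove that cell from P, ejecting 6. So w(5) = 6. P is now [[2, 4], [3, 5]].
Step i=4: Q has 4 at row 2, column 2; remove 5 from row 2 of P and reverse-bump: 5 enters row 1 and ejects 4. So w(4) = 4. P is now [[2, 5], [3]].
Step i=3: Q has 3 at row 2, column 1; remove 3 from row 2 of P and reverse-bump: 3 enters row 1 and ejects 2. So w(3) = 2. P is now [[3, 5]].
Step i=2: Q has 2 at row 1, column 2; remove that cell from P, ejecting 5. So w(2) = 5. P is now [[3]].
Step i=1: Q has 1 at row 1, column 1; remove that cell from P, ejecting 3. So w(1) = 3. P is now [].

So w = 3 5 2 4 6 1.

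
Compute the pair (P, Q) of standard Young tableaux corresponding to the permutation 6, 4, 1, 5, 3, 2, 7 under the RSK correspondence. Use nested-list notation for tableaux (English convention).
P = [[1, 2, 7], [3, 5], [4], [6]], Q = [[1, 4, 7], [2, 5], [3], [6]]

Insert each entry of the permutation into P by Schensted row insertion, recording in Q the position of each new cell.

Insert 6: appended to row 1. P = [[6]].
Insert 4: 4 bumps 6 from row 1; 6 starts row 2. P = [[4], [6]].
Insert 1: 1 bumps 4 from row 1; 4 bumps 6 from row 2; 6 starts row 3. P = [[1], [4], [6]].
Insert 5: appended to row 1. P = [[1, 5], [4], [6]].
Insert 3: 3 bumps 5 from row 1; 5 appends to row 2. P = [[1, 3], [4, 5], [6]].
Insert 2: 2 bumps 3 from row 1; 3 bumps 4 from row 2; 4 bumps 6 from row 3; 6 starts row 4. P = [[1, 2], [3, 5], [4], [6]].
Insert 7: appended to row 1. P = [[1, 2, 7], [3, 5], [4], [6]].

So P = [[1, 2, 7], [3, 5], [4], [6]], Q = [[1, 4, 7], [2, 5], [3], [6]].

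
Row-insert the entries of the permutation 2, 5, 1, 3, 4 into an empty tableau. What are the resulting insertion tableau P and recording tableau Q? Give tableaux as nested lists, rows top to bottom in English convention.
P = [[1, 3, 4], [2, 5]], Q = [[1, 2, 5], [3, 4]]

Insert each entry of the permutation into P by Schensted row insertion, recording in Q the position of each new cell.

After inserting 2: P = [[2]].
After inserting 5: P = [[2, 5]].
After inserting 1: P = [[1, 5], [2]].
After inserting 3: P = [[1, 3], [2, 5]].
After inserting 4: P = [[1, 3, 4], [2, 5]].

So P = [[1, 3, 4], [2, 5]], Q = [[1, 2, 5], [3, 4]].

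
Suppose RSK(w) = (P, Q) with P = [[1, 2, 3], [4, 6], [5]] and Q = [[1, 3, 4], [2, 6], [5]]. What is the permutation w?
5 1 4 6 2 3

Reverse the RSK construction: for i from n down to 1, find the cell of Q containing i, remove the entry at that cell from P, and reverse-bump it up through P; the value ejected from row 1 is w(i).

Step i=6: Q has 6 at row 2, column 2; remove 6 from row 2 of P and reverse-bump: 6 enters row 1 and ejects 3. So w(6) = 3. P is now [[1, 2, 6], [4], [5]].
Step i=5: Q has 5 at row 3, column 1; remove 5 from row 3 of P and reverse-bump: 5 enters row 2 and ejects 4; 4 enters row 1 and ejects 2. So w(5) = 2. P is now [[1, 4, 6], [5]].
Step i=4: Q has 4 at row 1, column 3; remove that cell from P, ejecting 6. So w(4) = 6. P is now [[1, 4], [5]].
Step i=3: Q has 3 at row 1, column 2; remove that cell from P, ejecting 4. So w(3) = 4. P is now [[1], [5]].
Step i=2: Q has 2 at row 2, column 1; remove 5 from row 2 of P and reverse-bump: 5 enters row 1 and ejects 1. So w(2) = 1. P is now [[5]].
Step i=1: Q has 1 at row 1, column 1; remove that cell from P, ejecting 5. So w(1) = 5. P is now [].

So w = 5 1 4 6 2 3.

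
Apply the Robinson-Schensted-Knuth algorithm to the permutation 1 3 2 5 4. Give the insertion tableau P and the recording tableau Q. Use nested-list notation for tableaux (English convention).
Insert each entry of the permutation into P by Schensted row insertion, recording in Q the position of each new cell.

Insert 1: appended to row 1. P = [[1]], Q = [[1]].
Insert 3: appended to row 1. P = [[1, 3]], Q = [[1, 2]].
Insert 2: 2 bumps 3 from row 1; 3 starts row 2. P = [[1, 2], [3]], Q = [[1, 2], [3]].
Insert 5: appended to row 1. P = [[1, 2, 5], [3]], Q = [[1, 2, 4], [3]].
Insert 4: 4 bumps 5 from row 1; 5 appends to row 2. P = [[1, 2, 4], [3, 5]], Q = [[1, 2, 4], [3, 5]].

So P = [[1, 2, 4], [3, 5]], Q = [[1, 2, 4], [3, 5]].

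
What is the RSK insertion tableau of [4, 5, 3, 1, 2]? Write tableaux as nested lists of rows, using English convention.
After inserting 4: P = [[4]].
After inserting 5: P = [[4, 5]].
After inserting 3: P = [[3, 5], [4]].
After inserting 1: P = [[1, 5], [3], [4]].
After inserting 2: P = [[1, 2], [3, 5], [4]].

So P = [[1, 2], [3, 5], [4]].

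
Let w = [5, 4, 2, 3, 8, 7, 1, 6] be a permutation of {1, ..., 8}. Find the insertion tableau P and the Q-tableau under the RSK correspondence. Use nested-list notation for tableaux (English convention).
P = [[1, 3, 6], [2, 7], [4, 8], [5]], Q = [[1, 4, 5], [2, 6], [3, 8], [7]]

Insert each entry of the permutation into P by Schensted row insertion, recording in Q the position of each new cell.

After inserting 5: P = [[5]].
After inserting 4: P = [[4], [5]].
After inserting 2: P = [[2], [4], [5]].
After inserting 3: P = [[2, 3], [4], [5]].
After inserting 8: P = [[2, 3, 8], [4], [5]].
After inserting 7: P = [[2, 3, 7], [4, 8], [5]].
After inserting 1: P = [[1, 3, 7], [2, 8], [4], [5]].
After inserting 6: P = [[1, 3, 6], [2, 7], [4, 8], [5]].

So P = [[1, 3, 6], [2, 7], [4, 8], [5]], Q = [[1, 4, 5], [2, 6], [3, 8], [7]].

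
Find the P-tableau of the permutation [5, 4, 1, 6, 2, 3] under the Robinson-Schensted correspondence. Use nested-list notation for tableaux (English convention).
P = [[1, 2, 3], [4, 6], [5]]

Insert 5: appended to row 1. P = [[5]].
Insert 4: 4 bumps 5 from row 1; 5 starts row 2. P = [[4], [5]].
Insert 1: 1 bumps 4 from row 1; 4 bumps 5 from row 2; 5 starts row 3. P = [[1], [4], [5]].
Insert 6: appended to row 1. P = [[1, 6], [4], [5]].
Insert 2: 2 bumps 6 from row 1; 6 appends to row 2. P = [[1, 2], [4, 6], [5]].
Insert 3: appended to row 1. P = [[1, 2, 3], [4, 6], [5]].

So P = [[1, 2, 3], [4, 6], [5]].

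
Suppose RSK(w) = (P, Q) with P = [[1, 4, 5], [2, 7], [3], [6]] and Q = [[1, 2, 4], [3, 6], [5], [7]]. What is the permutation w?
Reverse the RSK construction: for i from n down to 1, find the cell of Q containing i, remove the entry at that cell from P, and reverse-bump it up through P; the value ejected from row 1 is w(i).

Step i=7: Q has 7 at row 4, column 1; remove 6 from row 4 of P and reverse-bump: 6 enters row 3 and ejects 3; 3 enters row 2 and ejects 2; 2 enters row 1 and ejects 1. So w(7) = 1. P is now [[2, 4, 5], [3, 7], [6]].
Step i=6: Q has 6 at row 2, column 2; remove 7 from row 2 of P and reverse-bump: 7 enters row 1 and ejects 5. So w(6) = 5. P is now [[2, 4, 7], [3], [6]].
Step i=5: Q has 5 at row 3, column 1; remove 6 from row 3 of P and reverse-bump: 6 enters row 2 and ejects 3; 3 enters row 1 and ejects 2. So w(5) = 2. P is now [[3, 4, 7], [6]].
Step i=4: Q has 4 at row 1, column 3; remove that cell from P, ejecting 7. So w(4) = 7. P is now [[3, 4], [6]].
Step i=3: Q has 3 at row 2, column 1; remove 6 from row 2 of P and reverse-bump: 6 enters row 1 and ejects 4. So w(3) = 4. P is now [[3, 6]].
Step i=2: Q has 2 at row 1, column 2; remove that cell from P, ejecting 6. So w(2) = 6. P is now [[3]].
Step i=1: Q has 1 at row 1, column 1; remove that cell from P, ejecting 3. So w(1) = 3. P is now [].

So w = 3 6 4 7 2 5 1.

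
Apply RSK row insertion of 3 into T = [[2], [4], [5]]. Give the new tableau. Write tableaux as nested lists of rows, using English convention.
3 is larger than every entry of row 1, so it is appended to row 1. The new tableau is [[2, 3], [4], [5]].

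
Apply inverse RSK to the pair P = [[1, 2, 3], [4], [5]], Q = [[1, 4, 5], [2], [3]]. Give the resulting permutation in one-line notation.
5 4 1 2 3

Reverse RSK: for i = n, n-1, ..., 1, locate i in Q, remove the corresponding corner cell from P, and reverse-bump its entry up through P; the value ejected from row 1 is w(i).

So w = 5 4 1 2 3.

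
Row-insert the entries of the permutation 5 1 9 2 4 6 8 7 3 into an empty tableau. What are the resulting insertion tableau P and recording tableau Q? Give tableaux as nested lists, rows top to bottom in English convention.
Insert each entry of the permutation into P by Schensted row insertion, recording in Q the position of each new cell.

Insert 5: appended to row 1. P = [[5]].
Insert 1: 1 bumps 5 from row 1; 5 starts row 2. P = [[1], [5]].
Insert 9: appended to row 1. P = [[1, 9], [5]].
Insert 2: 2 bumps 9 from row 1; 9 appends to row 2. P = [[1, 2], [5, 9]].
Insert 4: appended to row 1. P = [[1, 2, 4], [5, 9]].
Insert 6: appended to row 1. P = [[1, 2, 4, 6], [5, 9]].
Insert 8: appended to row 1. P = [[1, 2, 4, 6, 8], [5, 9]].
Insert 7: 7 bumps 8 from row 1; 8 bumps 9 from row 2; 9 starts row 3. P = [[1, 2, 4, 6, 7], [5, 8], [9]].
Insert 3: 3 bumps 4 from row 1; 4 bumps 5 from row 2; 5 bumps 9 from row 3; 9 starts row 4. P = [[1, 2, 3, 6, 7], [4, 8], [5], [9]].

So P = [[1, 2, 3, 6, 7], [4, 8], [5], [9]], Q = [[1, 3, 5, 6, 7], [2, 4], [8], [9]].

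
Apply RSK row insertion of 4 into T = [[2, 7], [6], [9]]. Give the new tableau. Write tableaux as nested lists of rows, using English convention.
[[2, 4], [6, 7], [9]]

In row 1, 4 replaces 7 (the leftmost entry greater than 4); 7 is bumped to row 2. 7 is appended to row 2. The new tableau is [[2, 4], [6, 7], [9]].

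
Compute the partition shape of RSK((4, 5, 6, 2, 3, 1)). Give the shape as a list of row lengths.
[3, 2, 1]

Row-insert each entry into an empty tableau.

After inserting 4: P = [[4]].
After inserting 5: P = [[4, 5]].
After inserting 6: P = [[4, 5, 6]].
After inserting 2: P = [[2, 5, 6], [4]].
After inserting 3: P = [[2, 3, 6], [4, 5]].
After inserting 1: P = [[1, 3, 6], [2, 5], [4]].

The final insertion tableau P = [[1, 3, 6], [2, 5], [4]] has shape [3, 2, 1].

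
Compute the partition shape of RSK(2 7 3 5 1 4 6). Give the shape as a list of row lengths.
[4, 2, 1]

Row-insert each entry into an empty tableau.

After inserting 2: P = [[2]].
After inserting 7: P = [[2, 7]].
After inserting 3: P = [[2, 3], [7]].
After inserting 5: P = [[2, 3, 5], [7]].
After inserting 1: P = [[1, 3, 5], [2], [7]].
After inserting 4: P = [[1, 3, 4], [2, 5], [7]].
After inserting 6: P = [[1, 3, 4, 6], [2, 5], [7]].

The final insertion tableau P = [[1, 3, 4, 6], [2, 5], [7]] has shape [4, 2, 1].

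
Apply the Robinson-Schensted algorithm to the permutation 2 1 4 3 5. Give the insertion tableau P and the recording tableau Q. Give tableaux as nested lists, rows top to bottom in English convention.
P = [[1, 3, 5], [2, 4]], Q = [[1, 3, 5], [2, 4]]

Insert each entry of the permutation into P by Schensted row insertion, recording in Q the position of each new cell.

Insert 2: appended to row 1. P = [[2]], Q = [[1]].
Insert 1: 1 bumps 2 from row 1; 2 starts row 2. P = [[1], [2]], Q = [[1], [2]].
Insert 4: appended to row 1. P = [[1, 4], [2]], Q = [[1, 3], [2]].
Insert 3: 3 bumps 4 from row 1; 4 appends to row 2. P = [[1, 3], [2, 4]], Q = [[1, 3], [2, 4]].
Insert 5: appended to row 1. P = [[1, 3, 5], [2, 4]], Q = [[1, 3, 5], [2, 4]].

So P = [[1, 3, 5], [2, 4]], Q = [[1, 3, 5], [2, 4]].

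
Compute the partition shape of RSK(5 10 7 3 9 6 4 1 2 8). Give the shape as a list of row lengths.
[3, 3, 2, 1, 1]

Row-insert each entry into an empty tableau.

After inserting 5: P = [[5]].
After inserting 10: P = [[5, 10]].
After inserting 7: P = [[5, 7], [10]].
After inserting 3: P = [[3, 7], [5], [10]].
After inserting 9: P = [[3, 7, 9], [5], [10]].
After inserting 6: P = [[3, 6, 9], [5, 7], [10]].
After inserting 4: P = [[3, 4, 9], [5, 6], [7], [10]].
After inserting 1: P = [[1, 4, 9], [3, 6], [5], [7], [10]].
After inserting 2: P = [[1, 2, 9], [3, 4], [5, 6], [7], [10]].
After inserting 8: P = [[1, 2, 8], [3, 4, 9], [5, 6], [7], [10]].

The final insertion tableau P = [[1, 2, 8], [3, 4, 9], [5, 6], [7], [10]] has shape [3, 3, 2, 1, 1].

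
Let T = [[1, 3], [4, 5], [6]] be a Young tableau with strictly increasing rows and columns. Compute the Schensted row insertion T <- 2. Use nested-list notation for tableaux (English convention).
[[1, 2], [3, 5], [4], [6]]

In row 1, 2 replaces 3 (the leftmost entry greater than 2); 3 is bumped to row 2. In row 2, 3 replaces 4 (the leftmost entry greater than 3); 4 is bumped to row 3. In row 3, 4 replaces 6 (the leftmost entry greater than 4); 6 is bumped to row 4. 6 starts a new row 4. The new tableau is [[1, 2], [3, 5], [4], [6]].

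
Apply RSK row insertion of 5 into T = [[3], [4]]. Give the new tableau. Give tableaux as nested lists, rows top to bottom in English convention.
5 is larger than every entry of row 1, so it is appended to row 1. The new tableau is [[3, 5], [4]].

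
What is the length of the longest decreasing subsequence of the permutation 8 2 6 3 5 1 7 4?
4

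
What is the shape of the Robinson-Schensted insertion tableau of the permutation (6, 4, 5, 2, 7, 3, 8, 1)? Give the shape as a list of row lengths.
[4, 2, 1, 1]

RSK row insertion gives P = [[1, 3, 7, 8], [2, 5], [4], [6]], which has shape [4, 2, 1, 1].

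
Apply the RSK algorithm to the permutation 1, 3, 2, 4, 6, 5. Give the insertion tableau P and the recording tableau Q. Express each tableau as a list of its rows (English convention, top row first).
Insert each entry of the permutation into P by Schensted row insertion, recording in Q the position of each new cell.

Insert 1: appended to row 1. P = [[1]].
Insert 3: appended to row 1. P = [[1, 3]].
Insert 2: 2 bumps 3 from row 1; 3 starts row 2. P = [[1, 2], [3]].
Insert 4: appended to row 1. P = [[1, 2, 4], [3]].
Insert 6: appended to row 1. P = [[1, 2, 4, 6], [3]].
Insert 5: 5 bumps 6 from row 1; 6 appends to row 2. P = [[1, 2, 4, 5], [3, 6]].

So P = [[1, 2, 4, 5], [3, 6]], Q = [[1, 2, 4, 5], [3, 6]].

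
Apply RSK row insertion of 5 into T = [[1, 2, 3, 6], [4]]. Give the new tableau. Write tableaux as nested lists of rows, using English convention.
[[1, 2, 3, 5], [4, 6]]

In row 1, 5 replaces 6 (the leftmost entry greater than 5); 6 is bumped to row 2. 6 is appended to row 2. The new tableau is [[1, 2, 3, 5], [4, 6]].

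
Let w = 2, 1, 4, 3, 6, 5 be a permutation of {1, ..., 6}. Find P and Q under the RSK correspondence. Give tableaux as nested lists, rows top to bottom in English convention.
P = [[1, 3, 5], [2, 4, 6]], Q = [[1, 3, 5], [2, 4, 6]]

Insert each entry of the permutation into P by Schensted row insertion, recording in Q the position of each new cell.

After inserting 2: P = [[2]].
After inserting 1: P = [[1], [2]].
After inserting 4: P = [[1, 4], [2]].
After inserting 3: P = [[1, 3], [2, 4]].
After inserting 6: P = [[1, 3, 6], [2, 4]].
After inserting 5: P = [[1, 3, 5], [2, 4, 6]].

So P = [[1, 3, 5], [2, 4, 6]], Q = [[1, 3, 5], [2, 4, 6]].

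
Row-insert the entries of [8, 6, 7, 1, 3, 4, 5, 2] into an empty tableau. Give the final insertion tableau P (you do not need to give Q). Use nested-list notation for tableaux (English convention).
Insert 8: appended to row 1. P = [[8]].
Insert 6: 6 bumps 8 from row 1; 8 starts row 2. P = [[6], [8]].
Insert 7: appended to row 1. P = [[6, 7], [8]].
Insert 1: 1 bumps 6 from row 1; 6 bumps 8 from row 2; 8 starts row 3. P = [[1, 7], [6], [8]].
Insert 3: 3 bumps 7 from row 1; 7 appends to row 2. P = [[1, 3], [6, 7], [8]].
Insert 4: appended to row 1. P = [[1, 3, 4], [6, 7], [8]].
Insert 5: appended to row 1. P = [[1, 3, 4, 5], [6, 7], [8]].
Insert 2: 2 bumps 3 from row 1; 3 bumps 6 from row 2; 6 bumps 8 from row 3; 8 starts row 4. P = [[1, 2, 4, 5], [3, 7], [6], [8]].

So P = [[1, 2, 4, 5], [3, 7], [6], [8]].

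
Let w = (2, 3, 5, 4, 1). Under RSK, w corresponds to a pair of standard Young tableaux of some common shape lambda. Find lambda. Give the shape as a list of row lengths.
Row-insert each entry into an empty tableau.

After inserting 2: P = [[2]].
After inserting 3: P = [[2, 3]].
After inserting 5: P = [[2, 3, 5]].
After inserting 4: P = [[2, 3, 4], [5]].
After inserting 1: P = [[1, 3, 4], [2], [5]].

The final insertion tableau P = [[1, 3, 4], [2], [5]] has shape [3, 1, 1].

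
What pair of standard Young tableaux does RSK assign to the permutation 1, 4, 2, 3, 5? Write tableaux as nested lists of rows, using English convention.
P = [[1, 2, 3, 5], [4]], Q = [[1, 2, 4, 5], [3]]

Insert each entry of the permutation into P by Schensted row insertion, recording in Q the position of each new cell.

Insert 1: appended to row 1. P = [[1]].
Insert 4: appended to row 1. P = [[1, 4]].
Insert 2: 2 bumps 4 from row 1; 4 starts row 2. P = [[1, 2], [4]].
Insert 3: appended to row 1. P = [[1, 2, 3], [4]].
Insert 5: appended to row 1. P = [[1, 2, 3, 5], [4]].

So P = [[1, 2, 3, 5], [4]], Q = [[1, 2, 4, 5], [3]].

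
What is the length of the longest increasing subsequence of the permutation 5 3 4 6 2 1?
3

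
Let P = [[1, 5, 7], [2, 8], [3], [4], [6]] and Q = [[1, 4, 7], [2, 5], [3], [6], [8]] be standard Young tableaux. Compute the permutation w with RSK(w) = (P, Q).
Reverse the RSK construction: for i from n down to 1, find the cell of Q containing i, remove the entry at that cell from P, and reverse-bump it up through P; the value ejected from row 1 is w(i).

Step i=8: Q has 8 at row 5, column 1; remove 6 from row 5 of P and reverse-bump: 6 enters row 4 and ejects 4; 4 enters row 3 and ejects 3; 3 enters row 2 and ejects 2; 2 enters row 1 and ejects 1. So w(8) = 1. P is now [[2, 5, 7], [3, 8], [4], [6]].
Step i=7: Q has 7 at row 1, column 3; remove that cell from P, ejecting 7. So w(7) = 7. P is now [[2, 5], [3, 8], [4], [6]].
Step i=6: Q has 6 at row 4, column 1; remove 6 from row 4 of P and reverse-bump: 6 enters row 3 and ejects 4; 4 enters row 2 and ejects 3; 3 enters row 1 and ejects 2. So w(6) = 2. P is now [[3, 5], [4, 8], [6]].
Step i=5: Q has 5 at row 2, column 2; remove 8 from row 2 of P and reverse-bump: 8 enters row 1 and ejects 5. So w(5) = 5. P is now [[3, 8], [4], [6]].
Step i=4: Q has 4 at row 1, column 2; remove that cell from P, ejecting 8. So w(4) = 8. P is now [[3], [4], [6]].
Step i=3: Q has 3 at row 3, column 1; remove 6 from row 3 of P and reverse-bump: 6 enters row 2 and ejects 4; 4 enters row 1 and ejects 3. So w(3) = 3. P is now [[4], [6]].
Step i=2: Q has 2 at row 2, column 1; remove 6 from row 2 of P and reverse-bump: 6 enters row 1 and ejects 4. So w(2) = 4. P is now [[6]].
Step i=1: Q has 1 at row 1, column 1; remove that cell from P, ejecting 6. So w(1) = 6. P is now [].

So w = 6 4 3 8 5 2 7 1.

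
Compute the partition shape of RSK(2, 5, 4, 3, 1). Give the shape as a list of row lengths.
Row-insert each entry into an empty tableau.

After inserting 2: P = [[2]].
After inserting 5: P = [[2, 5]].
After inserting 4: P = [[2, 4], [5]].
After inserting 3: P = [[2, 3], [4], [5]].
After inserting 1: P = [[1, 3], [2], [4], [5]].

The final insertion tableau P = [[1, 3], [2], [4], [5]] has shape [2, 1, 1, 1].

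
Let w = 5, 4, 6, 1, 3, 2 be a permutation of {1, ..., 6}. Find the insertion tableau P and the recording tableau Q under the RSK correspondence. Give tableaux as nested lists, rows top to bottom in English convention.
P = [[1, 2], [3, 6], [4], [5]], Q = [[1, 3], [2, 5], [4], [6]]

Insert each entry of the permutation into P by Schensted row insertion, recording in Q the position of each new cell.

Insert 5: appended to row 1. P = [[5]].
Insert 4: 4 bumps 5 from row 1; 5 starts row 2. P = [[4], [5]].
Insert 6: appended to row 1. P = [[4, 6], [5]].
Insert 1: 1 bumps 4 from row 1; 4 bumps 5 from row 2; 5 starts row 3. P = [[1, 6], [4], [5]].
Insert 3: 3 bumps 6 from row 1; 6 appends to row 2. P = [[1, 3], [4, 6], [5]].
Insert 2: 2 bumps 3 from row 1; 3 bumps 4 from row 2; 4 bumps 5 from row 3; 5 starts row 4. P = [[1, 2], [3, 6], [4], [5]].

So P = [[1, 2], [3, 6], [4], [5]], Q = [[1, 3], [2, 5], [4], [6]].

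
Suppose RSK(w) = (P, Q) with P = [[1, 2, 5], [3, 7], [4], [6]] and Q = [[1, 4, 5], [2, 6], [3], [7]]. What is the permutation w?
Reverse the RSK construction: for i from n down to 1, find the cell of Q containing i, remove the entry at that cell from P, and reverse-bump it up through P; the value ejected from row 1 is w(i).

Step i=7: Q has 7 at row 4, column 1; remove 6 from row 4 of P and reverse-bump: 6 enters row 3 and ejects 4; 4 enters row 2 and ejects 3; 3 enters row 1 and ejects 2. So w(7) = 2. P is now [[1, 3, 5], [4, 7], [6]].
Step i=6: Q has 6 at row 2, column 2; remove 7 from row 2 of P and reverse-bump: 7 enters row 1 and ejects 5. So w(6) = 5. P is now [[1, 3, 7], [4], [6]].
Step i=5: Q has 5 at row 1, column 3; remove that cell from P, ejecting 7. So w(5) = 7. P is now [[1, 3], [4], [6]].
Step i=4: Q has 4 at row 1, column 2; remove that cell from P, ejecting 3. So w(4) = 3. P is now [[1], [4], [6]].
Step i=3: Q has 3 at row 3, column 1; remove 6 from row 3 of P and reverse-bump: 6 enters row 2 and ejects 4; 4 enters row 1 and ejects 1. So w(3) = 1. P is now [[4], [6]].
Step i=2: Q has 2 at row 2, column 1; remove 6 from row 2 of P and reverse-bump: 6 enters row 1 and ejects 4. So w(2) = 4. P is now [[6]].
Step i=1: Q has 1 at row 1, column 1; remove that cell from P, ejecting 6. So w(1) = 6. P is now [].

So w = 6 4 1 3 7 5 2.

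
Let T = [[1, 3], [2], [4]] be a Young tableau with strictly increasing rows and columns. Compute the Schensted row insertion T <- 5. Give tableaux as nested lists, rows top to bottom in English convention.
5 is larger than every entry of row 1, so it is appended to row 1. The new tableau is [[1, 3, 5], [2], [4]].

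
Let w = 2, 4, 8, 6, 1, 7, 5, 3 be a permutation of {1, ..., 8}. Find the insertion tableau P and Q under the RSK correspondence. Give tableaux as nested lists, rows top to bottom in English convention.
Insert each entry of the permutation into P by Schensted row insertion, recording in Q the position of each new cell.

Insert 2: appended to row 1. P = [[2]].
Insert 4: appended to row 1. P = [[2, 4]].
Insert 8: appended to row 1. P = [[2, 4, 8]].
Insert 6: 6 bumps 8 from row 1; 8 starts row 2. P = [[2, 4, 6], [8]].
Insert 1: 1 bumps 2 from row 1; 2 bumps 8 from row 2; 8 starts row 3. P = [[1, 4, 6], [2], [8]].
Insert 7: appended to row 1. P = [[1, 4, 6, 7], [2], [8]].
Insert 5: 5 bumps 6 from row 1; 6 appends to row 2. P = [[1, 4, 5, 7], [2, 6], [8]].
Insert 3: 3 bumps 4 from row 1; 4 bumps 6 from row 2; 6 bumps 8 from row 3; 8 starts row 4. P = [[1, 3, 5, 7], [2, 4], [6], [8]].

So P = [[1, 3, 5, 7], [2, 4], [6], [8]], Q = [[1, 2, 3, 6], [4, 7], [5], [8]].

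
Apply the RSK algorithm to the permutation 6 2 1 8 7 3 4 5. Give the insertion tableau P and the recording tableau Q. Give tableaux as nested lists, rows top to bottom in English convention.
P = [[1, 3, 4, 5], [2, 7], [6, 8]], Q = [[1, 4, 7, 8], [2, 5], [3, 6]]

Insert each entry of the permutation into P by Schensted row insertion, recording in Q the position of each new cell.

After inserting 6: P = [[6]].
After inserting 2: P = [[2], [6]].
After inserting 1: P = [[1], [2], [6]].
After inserting 8: P = [[1, 8], [2], [6]].
After inserting 7: P = [[1, 7], [2, 8], [6]].
After inserting 3: P = [[1, 3], [2, 7], [6, 8]].
After inserting 4: P = [[1, 3, 4], [2, 7], [6, 8]].
After inserting 5: P = [[1, 3, 4, 5], [2, 7], [6, 8]].

So P = [[1, 3, 4, 5], [2, 7], [6, 8]], Q = [[1, 4, 7, 8], [2, 5], [3, 6]].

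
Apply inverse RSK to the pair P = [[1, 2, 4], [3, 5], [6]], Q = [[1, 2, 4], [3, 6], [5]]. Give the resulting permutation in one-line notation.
Reverse the RSK construction: for i from n down to 1, find the cell of Q containing i, remove the entry at that cell from P, and reverse-bump it up through P; the value ejected from row 1 is w(i).

Step i=6: Q has 6 at row 2, column 2; remove 5 from row 2 of P and reverse-bump: 5 enters row 1 and ejects 4. So w(6) = 4. P is now [[1, 2, 5], [3], [6]].
Step i=5: Q has 5 at row 3, column 1; remove 6 from row 3 of P and reverse-bump: 6 enters row 2 and ejects 3; 3 enters row 1 and ejects 2. So w(5) = 2. P is now [[1, 3, 5], [6]].
Step i=4: Q has 4 at row 1, column 3; remove that cell from P, ejecting 5. So w(4) = 5. P is now [[1, 3], [6]].
Step i=3: Q has 3 at row 2, column 1; remove 6 from row 2 of P and reverse-bump: 6 enters row 1 and ejects 3. So w(3) = 3. P is now [[1, 6]].
Step i=2: Q has 2 at row 1, column 2; remove that cell from P, ejecting 6. So w(2) = 6. P is now [[1]].
Step i=1: Q has 1 at row 1, column 1; remove that cell from P, ejecting 1. So w(1) = 1. P is now [].

So w = 1 6 3 5 2 4.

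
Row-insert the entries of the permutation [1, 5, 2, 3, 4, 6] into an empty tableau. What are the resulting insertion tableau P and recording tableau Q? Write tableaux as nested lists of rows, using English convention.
Insert each entry of the permutation into P by Schensted row insertion, recording in Q the position of each new cell.

After inserting 1: P = [[1]].
After inserting 5: P = [[1, 5]].
After inserting 2: P = [[1, 2], [5]].
After inserting 3: P = [[1, 2, 3], [5]].
After inserting 4: P = [[1, 2, 3, 4], [5]].
After inserting 6: P = [[1, 2, 3, 4, 6], [5]].

So P = [[1, 2, 3, 4, 6], [5]], Q = [[1, 2, 4, 5, 6], [3]].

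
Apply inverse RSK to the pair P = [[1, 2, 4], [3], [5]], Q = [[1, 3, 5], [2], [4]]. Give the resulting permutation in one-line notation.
5 1 3 2 4

Reverse RSK: for i = n, n-1, ..., 1, locate i in Q, remove the corresponding corner cell from P, and reverse-bump its entry up through P; the value ejected from row 1 is w(i).

So w = 5 1 3 2 4.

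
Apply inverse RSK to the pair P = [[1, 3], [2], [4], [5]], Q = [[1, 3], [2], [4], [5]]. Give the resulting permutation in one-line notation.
Reverse the RSK construction: for i from n down to 1, find the cell of Q containing i, remove the entry at that cell from P, and reverse-bump it up through P; the value ejected from row 1 is w(i).

Step i=5: Q has 5 at row 4, column 1; remove 5 from row 4 of P and reverse-bump: 5 enters row 3 and ejects 4; 4 enters row 2 and ejects 2; 2 enters row 1 and ejects 1. So w(5) = 1. P is now [[2, 3], [4], [5]].
Step i=4: Q has 4 at row 3, column 1; remove 5 from row 3 of P and reverse-bump: 5 enters row 2 and ejects 4; 4 enters row 1 and ejects 3. So w(4) = 3. P is now [[2, 4], [5]].
Step i=3: Q has 3 at row 1, column 2; remove that cell from P, ejecting 4. So w(3) = 4. P is now [[2], [5]].
Step i=2: Q has 2 at row 2, column 1; remove 5 from row 2 of P and reverse-bump: 5 enters row 1 and ejects 2. So w(2) = 2. P is now [[5]].
Step i=1: Q has 1 at row 1, column 1; remove that cell from P, ejecting 5. So w(1) = 5. P is now [].

So w = 5 2 4 3 1.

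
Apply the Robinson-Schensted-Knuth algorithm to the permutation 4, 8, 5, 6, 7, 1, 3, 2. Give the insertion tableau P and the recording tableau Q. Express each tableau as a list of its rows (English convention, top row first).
P = [[1, 2, 6, 7], [3, 5], [4], [8]], Q = [[1, 2, 4, 5], [3, 7], [6], [8]]

Insert each entry of the permutation into P by Schensted row insertion, recording in Q the position of each new cell.

Insert 4: appended to row 1. P = [[4]].
Insert 8: appended to row 1. P = [[4, 8]].
Insert 5: 5 bumps 8 from row 1; 8 starts row 2. P = [[4, 5], [8]].
Insert 6: appended to row 1. P = [[4, 5, 6], [8]].
Insert 7: appended to row 1. P = [[4, 5, 6, 7], [8]].
Insert 1: 1 bumps 4 from row 1; 4 bumps 8 from row 2; 8 starts row 3. P = [[1, 5, 6, 7], [4], [8]].
Insert 3: 3 bumps 5 from row 1; 5 appends to row 2. P = [[1, 3, 6, 7], [4, 5], [8]].
Insert 2: 2 bumps 3 from row 1; 3 bumps 4 from row 2; 4 bumps 8 from row 3; 8 starts row 4. P = [[1, 2, 6, 7], [3, 5], [4], [8]].

So P = [[1, 2, 6, 7], [3, 5], [4], [8]], Q = [[1, 2, 4, 5], [3, 7], [6], [8]].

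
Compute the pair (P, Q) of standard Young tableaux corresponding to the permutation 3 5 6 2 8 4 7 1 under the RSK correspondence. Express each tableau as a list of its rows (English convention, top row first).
P = [[1, 4, 6, 7], [2, 5, 8], [3]], Q = [[1, 2, 3, 5], [4, 6, 7], [8]]

Insert each entry of the permutation into P by Schensted row insertion, recording in Q the position of each new cell.

Insert 3: appended to row 1. P = [[3]].
Insert 5: appended to row 1. P = [[3, 5]].
Insert 6: appended to row 1. P = [[3, 5, 6]].
Insert 2: 2 bumps 3 from row 1; 3 starts row 2. P = [[2, 5, 6], [3]].
Insert 8: appended to row 1. P = [[2, 5, 6, 8], [3]].
Insert 4: 4 bumps 5 from row 1; 5 appends to row 2. P = [[2, 4, 6, 8], [3, 5]].
Insert 7: 7 bumps 8 from row 1; 8 appends to row 2. P = [[2, 4, 6, 7], [3, 5, 8]].
Insert 1: 1 bumps 2 from row 1; 2 bumps 3 from row 2; 3 starts row 3. P = [[1, 4, 6, 7], [2, 5, 8], [3]].

So P = [[1, 4, 6, 7], [2, 5, 8], [3]], Q = [[1, 2, 3, 5], [4, 6, 7], [8]].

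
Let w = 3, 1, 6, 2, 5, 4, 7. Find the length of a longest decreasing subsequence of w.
3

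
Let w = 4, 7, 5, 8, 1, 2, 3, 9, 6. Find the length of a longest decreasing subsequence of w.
3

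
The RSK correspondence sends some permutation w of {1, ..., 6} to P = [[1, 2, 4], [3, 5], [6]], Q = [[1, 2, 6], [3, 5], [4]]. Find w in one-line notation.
3 6 5 1 2 4

Reverse RSK: for i = n, n-1, ..., 1, locate i in Q, remove the corresponding corner cell from P, and reverse-bump its entry up through P; the value ejected from row 1 is w(i).

So w = 3 6 5 1 2 4.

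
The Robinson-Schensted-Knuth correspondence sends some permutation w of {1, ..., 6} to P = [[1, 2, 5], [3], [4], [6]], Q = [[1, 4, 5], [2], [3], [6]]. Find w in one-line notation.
Reverse the RSK construction: for i from n down to 1, find the cell of Q containing i, remove the entry at that cell from P, and reverse-bump it up through P; the value ejected from row 1 is w(i).

Step i=6: Q has 6 at row 4, column 1; remove 6 from row 4 of P and reverse-bump: 6 enters row 3 and ejects 4; 4 enters row 2 and ejects 3; 3 enters row 1 and ejects 2. So w(6) = 2. P is now [[1, 3, 5], [4], [6]].
Step i=5: Q has 5 at row 1, column 3; remove that cell from P, ejecting 5. So w(5) = 5. P is now [[1, 3], [4], [6]].
Step i=4: Q has 4 at row 1, column 2; remove that cell from P, ejecting 3. So w(4) = 3. P is now [[1], [4], [6]].
Step i=3: Q has 3 at row 3, column 1; remove 6 from row 3 of P and reverse-bump: 6 enters row 2 and ejects 4; 4 enters row 1 and ejects 1. So w(3) = 1. P is now [[4], [6]].
Step i=2: Q has 2 at row 2, column 1; remove 6 from row 2 of P and reverse-bump: 6 enters row 1 and ejects 4. So w(2) = 4. P is now [[6]].
Step i=1: Q has 1 at row 1, column 1; remove that cell from P, ejecting 6. So w(1) = 6. P is now [].

So w = 6 4 1 3 5 2.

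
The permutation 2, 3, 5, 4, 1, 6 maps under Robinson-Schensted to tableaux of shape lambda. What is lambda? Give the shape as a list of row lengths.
[4, 1, 1]

Row-insert each entry into an empty tableau.

After inserting 2: P = [[2]].
After inserting 3: P = [[2, 3]].
After inserting 5: P = [[2, 3, 5]].
After inserting 4: P = [[2, 3, 4], [5]].
After inserting 1: P = [[1, 3, 4], [2], [5]].
After inserting 6: P = [[1, 3, 4, 6], [2], [5]].

The final insertion tableau P = [[1, 3, 4, 6], [2], [5]] has shape [4, 1, 1].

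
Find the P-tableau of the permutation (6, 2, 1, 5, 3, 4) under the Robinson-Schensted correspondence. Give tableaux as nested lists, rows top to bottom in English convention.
P = [[1, 3, 4], [2, 5], [6]]

Insert 6: appended to row 1. P = [[6]].
Insert 2: 2 bumps 6 from row 1; 6 starts row 2. P = [[2], [6]].
Insert 1: 1 bumps 2 from row 1; 2 bumps 6 from row 2; 6 starts row 3. P = [[1], [2], [6]].
Insert 5: appended to row 1. P = [[1, 5], [2], [6]].
Insert 3: 3 bumps 5 from row 1; 5 appends to row 2. P = [[1, 3], [2, 5], [6]].
Insert 4: appended to row 1. P = [[1, 3, 4], [2, 5], [6]].

So P = [[1, 3, 4], [2, 5], [6]].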